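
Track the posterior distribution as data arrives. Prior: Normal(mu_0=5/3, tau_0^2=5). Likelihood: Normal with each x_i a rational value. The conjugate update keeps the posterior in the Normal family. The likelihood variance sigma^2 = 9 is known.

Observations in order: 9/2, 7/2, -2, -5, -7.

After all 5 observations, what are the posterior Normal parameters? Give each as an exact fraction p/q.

mu_0=-15/34, tau_0^2=45/34

obs 1: x=9/2 → posterior Normal(75/28, 45/14)
obs 2: x=7/2 → posterior Normal(55/19, 45/19)
obs 3: x=-2 → posterior Normal(15/8, 15/8)
obs 4: x=-5 → posterior Normal(20/29, 45/29)
obs 5: x=-7 → posterior Normal(-15/34, 45/34)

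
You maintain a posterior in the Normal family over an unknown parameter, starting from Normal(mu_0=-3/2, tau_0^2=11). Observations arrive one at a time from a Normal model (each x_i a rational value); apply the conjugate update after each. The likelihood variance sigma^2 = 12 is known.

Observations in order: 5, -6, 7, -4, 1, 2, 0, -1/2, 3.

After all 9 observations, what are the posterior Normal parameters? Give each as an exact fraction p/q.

mu_0=43/74, tau_0^2=44/37

obs 1: x=5 → posterior Normal(37/23, 132/23)
obs 2: x=-6 → posterior Normal(-29/34, 66/17)
obs 3: x=7 → posterior Normal(16/15, 44/15)
obs 4: x=-4 → posterior Normal(1/14, 33/14)
obs 5: x=1 → posterior Normal(15/67, 132/67)
obs 6: x=2 → posterior Normal(37/78, 22/13)
obs 7: x=0 → posterior Normal(37/89, 132/89)
obs 8: x=-1/2 → posterior Normal(63/200, 33/25)
obs 9: x=3 → posterior Normal(43/74, 44/37)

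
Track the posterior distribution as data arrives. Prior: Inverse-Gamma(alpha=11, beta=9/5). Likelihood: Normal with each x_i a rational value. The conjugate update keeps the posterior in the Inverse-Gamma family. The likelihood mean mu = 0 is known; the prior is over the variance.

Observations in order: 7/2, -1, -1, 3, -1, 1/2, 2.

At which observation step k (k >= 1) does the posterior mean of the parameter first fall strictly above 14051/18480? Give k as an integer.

k = 2

obs 1: x=7/2 → posterior Inverse-Gamma(23/2, 317/40)
obs 2: x=-1 → posterior Inverse-Gamma(12, 337/40)
obs 3: x=-1 → posterior Inverse-Gamma(25/2, 357/40)
obs 4: x=3 → posterior Inverse-Gamma(13, 537/40)
obs 5: x=-1 → posterior Inverse-Gamma(27/2, 557/40)
obs 6: x=1/2 → posterior Inverse-Gamma(14, 281/20)
obs 7: x=2 → posterior Inverse-Gamma(29/2, 321/20)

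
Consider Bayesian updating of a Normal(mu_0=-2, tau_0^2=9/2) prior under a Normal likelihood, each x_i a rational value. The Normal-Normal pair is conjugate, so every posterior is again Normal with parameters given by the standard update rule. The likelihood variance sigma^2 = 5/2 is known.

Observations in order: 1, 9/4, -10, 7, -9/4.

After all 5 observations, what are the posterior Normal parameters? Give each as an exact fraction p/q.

mu_0=-14/25, tau_0^2=9/20

obs 1: x=1 → posterior Normal(-1/14, 45/28)
obs 2: x=9/4 → posterior Normal(77/92, 45/46)
obs 3: x=-10 → posterior Normal(-283/128, 45/64)
obs 4: x=7 → posterior Normal(-31/164, 45/82)
obs 5: x=-9/4 → posterior Normal(-14/25, 9/20)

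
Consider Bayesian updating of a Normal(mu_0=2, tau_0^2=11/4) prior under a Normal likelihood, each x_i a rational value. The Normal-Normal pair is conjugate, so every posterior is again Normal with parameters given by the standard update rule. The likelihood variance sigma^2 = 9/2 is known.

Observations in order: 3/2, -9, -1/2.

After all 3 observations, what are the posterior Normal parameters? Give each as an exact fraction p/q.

obs 1: x=3/2 → posterior Normal(105/58, 99/58)
obs 2: x=-9 → posterior Normal(-93/80, 99/80)
obs 3: x=-1/2 → posterior Normal(-52/51, 33/34)

mu_0=-52/51, tau_0^2=33/34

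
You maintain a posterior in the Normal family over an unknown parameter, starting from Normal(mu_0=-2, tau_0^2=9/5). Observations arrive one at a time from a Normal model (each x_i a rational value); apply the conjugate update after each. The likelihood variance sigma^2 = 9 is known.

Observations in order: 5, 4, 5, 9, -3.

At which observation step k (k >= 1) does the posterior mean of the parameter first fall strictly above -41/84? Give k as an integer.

obs 1: x=5 → posterior Normal(-5/6, 3/2)
obs 2: x=4 → posterior Normal(-1/7, 9/7)
obs 3: x=5 → posterior Normal(1/2, 9/8)
obs 4: x=9 → posterior Normal(13/9, 1)
obs 5: x=-3 → posterior Normal(1, 9/10)

k = 2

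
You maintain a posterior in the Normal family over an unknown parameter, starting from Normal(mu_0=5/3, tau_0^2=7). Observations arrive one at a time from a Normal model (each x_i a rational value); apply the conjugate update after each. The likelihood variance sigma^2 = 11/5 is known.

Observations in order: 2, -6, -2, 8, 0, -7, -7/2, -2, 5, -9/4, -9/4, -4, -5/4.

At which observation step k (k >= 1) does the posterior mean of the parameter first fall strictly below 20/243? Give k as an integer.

k = 2

obs 1: x=2 → posterior Normal(265/138, 77/46)
obs 2: x=-6 → posterior Normal(-365/243, 77/81)
obs 3: x=-2 → posterior Normal(-575/348, 77/116)
obs 4: x=8 → posterior Normal(265/453, 77/151)
obs 5: x=0 → posterior Normal(265/558, 77/186)
obs 6: x=-7 → posterior Normal(-470/663, 77/221)
obs 7: x=-7/2 → posterior Normal(-1675/1536, 77/256)
obs 8: x=-2 → posterior Normal(-2095/1746, 77/291)
obs 9: x=5 → posterior Normal(-1045/1956, 77/326)
obs 10: x=-9/4 → posterior Normal(-3035/4332, 77/361)
obs 11: x=-9/4 → posterior Normal(-995/1188, 7/36)
obs 12: x=-4 → posterior Normal(-1415/1293, 77/431)
obs 13: x=-5/4 → posterior Normal(-6185/5592, 77/466)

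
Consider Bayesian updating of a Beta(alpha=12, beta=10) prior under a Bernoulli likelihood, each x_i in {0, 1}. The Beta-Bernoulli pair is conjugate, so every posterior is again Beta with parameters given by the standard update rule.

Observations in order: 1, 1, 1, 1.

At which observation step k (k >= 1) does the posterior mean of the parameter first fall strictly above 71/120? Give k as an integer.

obs 1: x=1 → posterior Beta(13, 10)
obs 2: x=1 → posterior Beta(14, 10)
obs 3: x=1 → posterior Beta(15, 10)
obs 4: x=1 → posterior Beta(16, 10)

k = 3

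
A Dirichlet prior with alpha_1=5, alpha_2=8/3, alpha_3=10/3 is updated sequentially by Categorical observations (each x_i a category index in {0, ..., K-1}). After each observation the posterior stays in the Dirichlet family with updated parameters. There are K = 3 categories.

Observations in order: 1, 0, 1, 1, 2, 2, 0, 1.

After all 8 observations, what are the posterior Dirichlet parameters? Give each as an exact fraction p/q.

obs 1: x=1 → posterior Dirichlet(5, 11/3, 10/3)
obs 2: x=0 → posterior Dirichlet(6, 11/3, 10/3)
obs 3: x=1 → posterior Dirichlet(6, 14/3, 10/3)
obs 4: x=1 → posterior Dirichlet(6, 17/3, 10/3)
obs 5: x=2 → posterior Dirichlet(6, 17/3, 13/3)
obs 6: x=2 → posterior Dirichlet(6, 17/3, 16/3)
obs 7: x=0 → posterior Dirichlet(7, 17/3, 16/3)
obs 8: x=1 → posterior Dirichlet(7, 20/3, 16/3)

alpha_1=7, alpha_2=20/3, alpha_3=16/3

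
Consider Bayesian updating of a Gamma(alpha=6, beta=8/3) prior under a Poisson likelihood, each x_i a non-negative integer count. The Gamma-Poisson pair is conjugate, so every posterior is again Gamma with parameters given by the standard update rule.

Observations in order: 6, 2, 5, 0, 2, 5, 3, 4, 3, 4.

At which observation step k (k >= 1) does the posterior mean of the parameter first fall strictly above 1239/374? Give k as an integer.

obs 1: x=6 → posterior Gamma(12, 11/3)
obs 2: x=2 → posterior Gamma(14, 14/3)
obs 3: x=5 → posterior Gamma(19, 17/3)
obs 4: x=0 → posterior Gamma(19, 20/3)
obs 5: x=2 → posterior Gamma(21, 23/3)
obs 6: x=5 → posterior Gamma(26, 26/3)
obs 7: x=3 → posterior Gamma(29, 29/3)
obs 8: x=4 → posterior Gamma(33, 32/3)
obs 9: x=3 → posterior Gamma(36, 35/3)
obs 10: x=4 → posterior Gamma(40, 38/3)

k = 3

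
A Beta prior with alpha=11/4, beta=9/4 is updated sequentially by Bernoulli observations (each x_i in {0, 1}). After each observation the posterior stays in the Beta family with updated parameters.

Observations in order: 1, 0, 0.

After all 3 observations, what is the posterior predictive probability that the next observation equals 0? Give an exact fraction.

17/32

obs 1: x=1 → posterior Beta(15/4, 9/4)
obs 2: x=0 → posterior Beta(15/4, 13/4)
obs 3: x=0 → posterior Beta(15/4, 17/4)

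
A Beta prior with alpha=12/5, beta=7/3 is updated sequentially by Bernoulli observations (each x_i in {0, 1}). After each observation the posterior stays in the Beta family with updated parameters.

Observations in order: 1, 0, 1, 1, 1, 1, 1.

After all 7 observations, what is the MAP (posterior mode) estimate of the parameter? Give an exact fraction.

111/146

obs 1: x=1 → posterior Beta(17/5, 7/3)
obs 2: x=0 → posterior Beta(17/5, 10/3)
obs 3: x=1 → posterior Beta(22/5, 10/3)
obs 4: x=1 → posterior Beta(27/5, 10/3)
obs 5: x=1 → posterior Beta(32/5, 10/3)
obs 6: x=1 → posterior Beta(37/5, 10/3)
obs 7: x=1 → posterior Beta(42/5, 10/3)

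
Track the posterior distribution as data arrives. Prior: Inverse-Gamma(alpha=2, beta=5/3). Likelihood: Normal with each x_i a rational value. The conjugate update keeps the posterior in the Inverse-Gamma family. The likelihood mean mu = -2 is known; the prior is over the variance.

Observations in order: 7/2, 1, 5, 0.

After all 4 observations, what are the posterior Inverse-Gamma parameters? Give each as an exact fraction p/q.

obs 1: x=7/2 → posterior Inverse-Gamma(5/2, 403/24)
obs 2: x=1 → posterior Inverse-Gamma(3, 511/24)
obs 3: x=5 → posterior Inverse-Gamma(7/2, 1099/24)
obs 4: x=0 → posterior Inverse-Gamma(4, 1147/24)

alpha=4, beta=1147/24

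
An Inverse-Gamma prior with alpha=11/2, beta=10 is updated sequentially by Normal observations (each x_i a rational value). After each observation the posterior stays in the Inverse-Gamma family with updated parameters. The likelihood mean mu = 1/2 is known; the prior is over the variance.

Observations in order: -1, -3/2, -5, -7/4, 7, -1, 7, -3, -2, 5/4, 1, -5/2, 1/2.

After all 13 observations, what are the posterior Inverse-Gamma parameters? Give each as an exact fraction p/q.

obs 1: x=-1 → posterior Inverse-Gamma(6, 89/8)
obs 2: x=-3/2 → posterior Inverse-Gamma(13/2, 105/8)
obs 3: x=-5 → posterior Inverse-Gamma(7, 113/4)
obs 4: x=-7/4 → posterior Inverse-Gamma(15/2, 985/32)
obs 5: x=7 → posterior Inverse-Gamma(8, 1661/32)
obs 6: x=-1 → posterior Inverse-Gamma(17/2, 1697/32)
obs 7: x=7 → posterior Inverse-Gamma(9, 2373/32)
obs 8: x=-3 → posterior Inverse-Gamma(19/2, 2569/32)
obs 9: x=-2 → posterior Inverse-Gamma(10, 2669/32)
obs 10: x=5/4 → posterior Inverse-Gamma(21/2, 1339/16)
obs 11: x=1 → posterior Inverse-Gamma(11, 1341/16)
obs 12: x=-5/2 → posterior Inverse-Gamma(23/2, 1413/16)
obs 13: x=1/2 → posterior Inverse-Gamma(12, 1413/16)

alpha=12, beta=1413/16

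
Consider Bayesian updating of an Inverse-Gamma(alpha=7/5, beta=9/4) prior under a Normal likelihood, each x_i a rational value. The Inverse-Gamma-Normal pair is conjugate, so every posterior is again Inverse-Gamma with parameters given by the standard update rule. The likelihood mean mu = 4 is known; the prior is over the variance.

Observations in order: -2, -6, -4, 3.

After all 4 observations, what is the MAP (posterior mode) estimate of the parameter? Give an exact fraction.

obs 1: x=-2 → posterior Inverse-Gamma(19/10, 81/4)
obs 2: x=-6 → posterior Inverse-Gamma(12/5, 281/4)
obs 3: x=-4 → posterior Inverse-Gamma(29/10, 409/4)
obs 4: x=3 → posterior Inverse-Gamma(17/5, 411/4)

2055/88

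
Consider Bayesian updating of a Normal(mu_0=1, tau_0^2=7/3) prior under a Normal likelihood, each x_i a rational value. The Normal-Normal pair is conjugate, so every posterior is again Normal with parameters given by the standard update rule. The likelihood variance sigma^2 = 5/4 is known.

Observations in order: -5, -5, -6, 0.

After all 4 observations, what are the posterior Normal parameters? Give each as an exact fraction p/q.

obs 1: x=-5 → posterior Normal(-125/43, 35/43)
obs 2: x=-5 → posterior Normal(-265/71, 35/71)
obs 3: x=-6 → posterior Normal(-433/99, 35/99)
obs 4: x=0 → posterior Normal(-433/127, 35/127)

mu_0=-433/127, tau_0^2=35/127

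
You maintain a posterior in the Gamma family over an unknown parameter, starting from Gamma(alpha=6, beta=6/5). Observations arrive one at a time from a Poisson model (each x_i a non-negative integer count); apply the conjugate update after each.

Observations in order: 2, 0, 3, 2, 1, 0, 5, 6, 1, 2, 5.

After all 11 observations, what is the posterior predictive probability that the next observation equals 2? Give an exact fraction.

35016560509532202630039573372815009355034904447702072709481925/146394177537216202290707044786419675974335491971919327497551872

obs 1: x=2 → posterior Gamma(8, 11/5)
obs 2: x=0 → posterior Gamma(8, 16/5)
obs 3: x=3 → posterior Gamma(11, 21/5)
obs 4: x=2 → posterior Gamma(13, 26/5)
obs 5: x=1 → posterior Gamma(14, 31/5)
obs 6: x=0 → posterior Gamma(14, 36/5)
obs 7: x=5 → posterior Gamma(19, 41/5)
obs 8: x=6 → posterior Gamma(25, 46/5)
obs 9: x=1 → posterior Gamma(26, 51/5)
obs 10: x=2 → posterior Gamma(28, 56/5)
obs 11: x=5 → posterior Gamma(33, 61/5)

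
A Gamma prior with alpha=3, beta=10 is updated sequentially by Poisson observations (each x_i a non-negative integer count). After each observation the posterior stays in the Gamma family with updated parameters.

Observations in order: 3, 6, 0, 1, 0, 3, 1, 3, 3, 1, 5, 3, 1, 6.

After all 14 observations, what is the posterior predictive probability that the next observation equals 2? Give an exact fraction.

105042010395177314272314263365856228511446918309760466944/413590306276513837435704346034981426782906055450439453125

obs 1: x=3 → posterior Gamma(6, 11)
obs 2: x=6 → posterior Gamma(12, 12)
obs 3: x=0 → posterior Gamma(12, 13)
obs 4: x=1 → posterior Gamma(13, 14)
obs 5: x=0 → posterior Gamma(13, 15)
obs 6: x=3 → posterior Gamma(16, 16)
obs 7: x=1 → posterior Gamma(17, 17)
obs 8: x=3 → posterior Gamma(20, 18)
obs 9: x=3 → posterior Gamma(23, 19)
obs 10: x=1 → posterior Gamma(24, 20)
obs 11: x=5 → posterior Gamma(29, 21)
obs 12: x=3 → posterior Gamma(32, 22)
obs 13: x=1 → posterior Gamma(33, 23)
obs 14: x=6 → posterior Gamma(39, 24)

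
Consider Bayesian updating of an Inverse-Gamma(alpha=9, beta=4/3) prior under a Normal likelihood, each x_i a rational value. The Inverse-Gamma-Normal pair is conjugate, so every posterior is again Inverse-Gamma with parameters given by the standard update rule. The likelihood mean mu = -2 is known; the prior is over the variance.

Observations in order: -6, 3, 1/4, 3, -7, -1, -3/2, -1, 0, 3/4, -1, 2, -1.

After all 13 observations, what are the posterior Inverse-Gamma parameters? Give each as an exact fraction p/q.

obs 1: x=-6 → posterior Inverse-Gamma(19/2, 28/3)
obs 2: x=3 → posterior Inverse-Gamma(10, 131/6)
obs 3: x=1/4 → posterior Inverse-Gamma(21/2, 2339/96)
obs 4: x=3 → posterior Inverse-Gamma(11, 3539/96)
obs 5: x=-7 → posterior Inverse-Gamma(23/2, 4739/96)
obs 6: x=-1 → posterior Inverse-Gamma(12, 4787/96)
obs 7: x=-3/2 → posterior Inverse-Gamma(25/2, 4799/96)
obs 8: x=-1 → posterior Inverse-Gamma(13, 4847/96)
obs 9: x=0 → posterior Inverse-Gamma(27/2, 5039/96)
obs 10: x=3/4 → posterior Inverse-Gamma(14, 2701/48)
obs 11: x=-1 → posterior Inverse-Gamma(29/2, 2725/48)
obs 12: x=2 → posterior Inverse-Gamma(15, 3109/48)
obs 13: x=-1 → posterior Inverse-Gamma(31/2, 3133/48)

alpha=31/2, beta=3133/48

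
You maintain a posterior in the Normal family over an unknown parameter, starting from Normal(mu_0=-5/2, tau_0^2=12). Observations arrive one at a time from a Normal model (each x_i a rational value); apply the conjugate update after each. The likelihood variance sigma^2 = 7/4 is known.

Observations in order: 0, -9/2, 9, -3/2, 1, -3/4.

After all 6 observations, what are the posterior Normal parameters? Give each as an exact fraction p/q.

obs 1: x=0 → posterior Normal(-7/22, 84/55)
obs 2: x=-9/2 → posterior Normal(-467/206, 84/103)
obs 3: x=9 → posterior Normal(397/302, 84/151)
obs 4: x=-3/2 → posterior Normal(253/398, 84/199)
obs 5: x=1 → posterior Normal(349/494, 84/247)
obs 6: x=-3/4 → posterior Normal(277/590, 84/295)

mu_0=277/590, tau_0^2=84/295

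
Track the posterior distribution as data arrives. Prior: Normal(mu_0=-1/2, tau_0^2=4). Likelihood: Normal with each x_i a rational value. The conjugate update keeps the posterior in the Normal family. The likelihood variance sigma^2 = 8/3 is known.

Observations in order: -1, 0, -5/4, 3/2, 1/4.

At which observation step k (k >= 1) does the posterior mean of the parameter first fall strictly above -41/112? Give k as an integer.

obs 1: x=-1 → posterior Normal(-4/5, 8/5)
obs 2: x=0 → posterior Normal(-1/2, 1)
obs 3: x=-5/4 → posterior Normal(-31/44, 8/11)
obs 4: x=3/2 → posterior Normal(-13/56, 4/7)
obs 5: x=1/4 → posterior Normal(-5/34, 8/17)

k = 4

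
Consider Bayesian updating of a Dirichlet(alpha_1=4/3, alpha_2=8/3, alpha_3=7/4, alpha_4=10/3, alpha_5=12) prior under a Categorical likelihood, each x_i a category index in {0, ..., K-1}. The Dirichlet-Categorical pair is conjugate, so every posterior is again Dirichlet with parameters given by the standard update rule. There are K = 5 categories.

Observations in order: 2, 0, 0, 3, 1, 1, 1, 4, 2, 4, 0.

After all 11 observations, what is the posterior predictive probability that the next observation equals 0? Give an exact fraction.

52/385

obs 1: x=2 → posterior Dirichlet(4/3, 8/3, 11/4, 10/3, 12)
obs 2: x=0 → posterior Dirichlet(7/3, 8/3, 11/4, 10/3, 12)
obs 3: x=0 → posterior Dirichlet(10/3, 8/3, 11/4, 10/3, 12)
obs 4: x=3 → posterior Dirichlet(10/3, 8/3, 11/4, 13/3, 12)
obs 5: x=1 → posterior Dirichlet(10/3, 11/3, 11/4, 13/3, 12)
obs 6: x=1 → posterior Dirichlet(10/3, 14/3, 11/4, 13/3, 12)
obs 7: x=1 → posterior Dirichlet(10/3, 17/3, 11/4, 13/3, 12)
obs 8: x=4 → posterior Dirichlet(10/3, 17/3, 11/4, 13/3, 13)
obs 9: x=2 → posterior Dirichlet(10/3, 17/3, 15/4, 13/3, 13)
obs 10: x=4 → posterior Dirichlet(10/3, 17/3, 15/4, 13/3, 14)
obs 11: x=0 → posterior Dirichlet(13/3, 17/3, 15/4, 13/3, 14)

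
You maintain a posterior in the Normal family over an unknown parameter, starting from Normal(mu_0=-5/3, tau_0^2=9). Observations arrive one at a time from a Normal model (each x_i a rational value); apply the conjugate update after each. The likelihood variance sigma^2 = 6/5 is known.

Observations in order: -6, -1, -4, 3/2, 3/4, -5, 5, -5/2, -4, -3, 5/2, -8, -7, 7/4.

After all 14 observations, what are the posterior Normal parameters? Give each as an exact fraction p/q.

obs 1: x=-6 → posterior Normal(-280/51, 18/17)
obs 2: x=-1 → posterior Normal(-325/96, 9/16)
obs 3: x=-4 → posterior Normal(-505/141, 18/47)
obs 4: x=3/2 → posterior Normal(-875/372, 9/31)
obs 5: x=3/4 → posterior Normal(-1615/924, 18/77)
obs 6: x=-5 → posterior Normal(-2515/1104, 9/46)
obs 7: x=5 → posterior Normal(-1615/1284, 18/107)
obs 8: x=-5/2 → posterior Normal(-2065/1464, 9/61)
obs 9: x=-4 → posterior Normal(-2785/1644, 18/137)
obs 10: x=-3 → posterior Normal(-175/96, 9/76)
obs 11: x=5/2 → posterior Normal(-2875/2004, 18/167)
obs 12: x=-8 → posterior Normal(-4315/2184, 9/91)
obs 13: x=-7 → posterior Normal(-5575/2364, 18/197)
obs 14: x=7/4 → posterior Normal(-1315/636, 9/106)

mu_0=-1315/636, tau_0^2=9/106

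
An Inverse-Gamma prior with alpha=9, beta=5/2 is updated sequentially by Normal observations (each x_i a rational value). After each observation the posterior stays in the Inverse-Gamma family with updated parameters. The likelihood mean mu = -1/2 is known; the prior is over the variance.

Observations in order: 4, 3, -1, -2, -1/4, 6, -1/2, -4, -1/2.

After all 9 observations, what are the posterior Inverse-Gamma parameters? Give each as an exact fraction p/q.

obs 1: x=4 → posterior Inverse-Gamma(19/2, 101/8)
obs 2: x=3 → posterior Inverse-Gamma(10, 75/4)
obs 3: x=-1 → posterior Inverse-Gamma(21/2, 151/8)
obs 4: x=-2 → posterior Inverse-Gamma(11, 20)
obs 5: x=-1/4 → posterior Inverse-Gamma(23/2, 641/32)
obs 6: x=6 → posterior Inverse-Gamma(12, 1317/32)
obs 7: x=-1/2 → posterior Inverse-Gamma(25/2, 1317/32)
obs 8: x=-4 → posterior Inverse-Gamma(13, 1513/32)
obs 9: x=-1/2 → posterior Inverse-Gamma(27/2, 1513/32)

alpha=27/2, beta=1513/32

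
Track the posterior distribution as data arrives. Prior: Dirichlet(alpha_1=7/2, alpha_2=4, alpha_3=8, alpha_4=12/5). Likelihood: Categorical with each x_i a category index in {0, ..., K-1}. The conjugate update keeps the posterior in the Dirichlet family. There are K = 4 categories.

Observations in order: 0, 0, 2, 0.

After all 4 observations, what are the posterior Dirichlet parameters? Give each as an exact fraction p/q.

alpha_1=13/2, alpha_2=4, alpha_3=9, alpha_4=12/5

obs 1: x=0 → posterior Dirichlet(9/2, 4, 8, 12/5)
obs 2: x=0 → posterior Dirichlet(11/2, 4, 8, 12/5)
obs 3: x=2 → posterior Dirichlet(11/2, 4, 9, 12/5)
obs 4: x=0 → posterior Dirichlet(13/2, 4, 9, 12/5)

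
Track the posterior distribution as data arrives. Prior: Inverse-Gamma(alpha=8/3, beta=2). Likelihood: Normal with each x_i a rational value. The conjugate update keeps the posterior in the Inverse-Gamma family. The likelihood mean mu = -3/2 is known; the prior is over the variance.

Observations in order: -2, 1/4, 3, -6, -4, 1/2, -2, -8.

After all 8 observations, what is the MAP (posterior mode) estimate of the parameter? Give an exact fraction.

obs 1: x=-2 → posterior Inverse-Gamma(19/6, 17/8)
obs 2: x=1/4 → posterior Inverse-Gamma(11/3, 117/32)
obs 3: x=3 → posterior Inverse-Gamma(25/6, 441/32)
obs 4: x=-6 → posterior Inverse-Gamma(14/3, 765/32)
obs 5: x=-4 → posterior Inverse-Gamma(31/6, 865/32)
obs 6: x=1/2 → posterior Inverse-Gamma(17/3, 929/32)
obs 7: x=-2 → posterior Inverse-Gamma(37/6, 933/32)
obs 8: x=-8 → posterior Inverse-Gamma(20/3, 1609/32)

4827/736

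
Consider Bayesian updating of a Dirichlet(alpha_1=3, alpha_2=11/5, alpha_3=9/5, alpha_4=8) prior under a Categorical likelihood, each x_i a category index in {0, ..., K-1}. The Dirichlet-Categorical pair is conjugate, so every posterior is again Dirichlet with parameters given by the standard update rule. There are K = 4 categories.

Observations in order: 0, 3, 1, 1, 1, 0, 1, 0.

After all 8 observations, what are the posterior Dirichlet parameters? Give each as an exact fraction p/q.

obs 1: x=0 → posterior Dirichlet(4, 11/5, 9/5, 8)
obs 2: x=3 → posterior Dirichlet(4, 11/5, 9/5, 9)
obs 3: x=1 → posterior Dirichlet(4, 16/5, 9/5, 9)
obs 4: x=1 → posterior Dirichlet(4, 21/5, 9/5, 9)
obs 5: x=1 → posterior Dirichlet(4, 26/5, 9/5, 9)
obs 6: x=0 → posterior Dirichlet(5, 26/5, 9/5, 9)
obs 7: x=1 → posterior Dirichlet(5, 31/5, 9/5, 9)
obs 8: x=0 → posterior Dirichlet(6, 31/5, 9/5, 9)

alpha_1=6, alpha_2=31/5, alpha_3=9/5, alpha_4=9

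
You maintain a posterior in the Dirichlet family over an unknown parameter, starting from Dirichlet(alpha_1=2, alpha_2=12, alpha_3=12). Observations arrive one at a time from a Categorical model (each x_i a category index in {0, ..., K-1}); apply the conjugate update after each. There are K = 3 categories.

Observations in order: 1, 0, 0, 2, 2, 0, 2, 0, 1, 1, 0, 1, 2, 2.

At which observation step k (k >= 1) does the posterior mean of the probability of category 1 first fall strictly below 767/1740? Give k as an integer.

k = 4

obs 1: x=1 → posterior Dirichlet(2, 13, 12)
obs 2: x=0 → posterior Dirichlet(3, 13, 12)
obs 3: x=0 → posterior Dirichlet(4, 13, 12)
obs 4: x=2 → posterior Dirichlet(4, 13, 13)
obs 5: x=2 → posterior Dirichlet(4, 13, 14)
obs 6: x=0 → posterior Dirichlet(5, 13, 14)
obs 7: x=2 → posterior Dirichlet(5, 13, 15)
obs 8: x=0 → posterior Dirichlet(6, 13, 15)
obs 9: x=1 → posterior Dirichlet(6, 14, 15)
obs 10: x=1 → posterior Dirichlet(6, 15, 15)
obs 11: x=0 → posterior Dirichlet(7, 15, 15)
obs 12: x=1 → posterior Dirichlet(7, 16, 15)
obs 13: x=2 → posterior Dirichlet(7, 16, 16)
obs 14: x=2 → posterior Dirichlet(7, 16, 17)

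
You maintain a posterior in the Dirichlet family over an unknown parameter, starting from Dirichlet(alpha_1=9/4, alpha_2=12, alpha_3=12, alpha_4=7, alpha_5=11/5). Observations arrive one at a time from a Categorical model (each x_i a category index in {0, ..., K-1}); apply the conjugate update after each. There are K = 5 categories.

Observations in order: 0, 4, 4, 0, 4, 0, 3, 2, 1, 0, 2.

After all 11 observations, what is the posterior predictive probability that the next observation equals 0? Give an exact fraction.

obs 1: x=0 → posterior Dirichlet(13/4, 12, 12, 7, 11/5)
obs 2: x=4 → posterior Dirichlet(13/4, 12, 12, 7, 16/5)
obs 3: x=4 → posterior Dirichlet(13/4, 12, 12, 7, 21/5)
obs 4: x=0 → posterior Dirichlet(17/4, 12, 12, 7, 21/5)
obs 5: x=4 → posterior Dirichlet(17/4, 12, 12, 7, 26/5)
obs 6: x=0 → posterior Dirichlet(21/4, 12, 12, 7, 26/5)
obs 7: x=3 → posterior Dirichlet(21/4, 12, 12, 8, 26/5)
obs 8: x=2 → posterior Dirichlet(21/4, 12, 13, 8, 26/5)
obs 9: x=1 → posterior Dirichlet(21/4, 13, 13, 8, 26/5)
obs 10: x=0 → posterior Dirichlet(25/4, 13, 13, 8, 26/5)
obs 11: x=2 → posterior Dirichlet(25/4, 13, 14, 8, 26/5)

125/929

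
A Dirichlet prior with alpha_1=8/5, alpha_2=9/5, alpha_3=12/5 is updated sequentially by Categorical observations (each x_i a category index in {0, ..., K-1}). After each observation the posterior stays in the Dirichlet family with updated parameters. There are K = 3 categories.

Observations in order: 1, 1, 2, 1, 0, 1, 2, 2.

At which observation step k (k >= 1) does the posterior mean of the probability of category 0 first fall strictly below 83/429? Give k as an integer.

k = 3

obs 1: x=1 → posterior Dirichlet(8/5, 14/5, 12/5)
obs 2: x=1 → posterior Dirichlet(8/5, 19/5, 12/5)
obs 3: x=2 → posterior Dirichlet(8/5, 19/5, 17/5)
obs 4: x=1 → posterior Dirichlet(8/5, 24/5, 17/5)
obs 5: x=0 → posterior Dirichlet(13/5, 24/5, 17/5)
obs 6: x=1 → posterior Dirichlet(13/5, 29/5, 17/5)
obs 7: x=2 → posterior Dirichlet(13/5, 29/5, 22/5)
obs 8: x=2 → posterior Dirichlet(13/5, 29/5, 27/5)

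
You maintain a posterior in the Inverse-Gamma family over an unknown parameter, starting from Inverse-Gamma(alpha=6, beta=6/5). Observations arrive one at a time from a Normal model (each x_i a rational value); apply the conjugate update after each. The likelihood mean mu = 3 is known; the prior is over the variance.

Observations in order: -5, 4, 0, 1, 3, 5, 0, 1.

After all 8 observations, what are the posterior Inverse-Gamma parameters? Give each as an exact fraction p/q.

alpha=10, beta=487/10

obs 1: x=-5 → posterior Inverse-Gamma(13/2, 166/5)
obs 2: x=4 → posterior Inverse-Gamma(7, 337/10)
obs 3: x=0 → posterior Inverse-Gamma(15/2, 191/5)
obs 4: x=1 → posterior Inverse-Gamma(8, 201/5)
obs 5: x=3 → posterior Inverse-Gamma(17/2, 201/5)
obs 6: x=5 → posterior Inverse-Gamma(9, 211/5)
obs 7: x=0 → posterior Inverse-Gamma(19/2, 467/10)
obs 8: x=1 → posterior Inverse-Gamma(10, 487/10)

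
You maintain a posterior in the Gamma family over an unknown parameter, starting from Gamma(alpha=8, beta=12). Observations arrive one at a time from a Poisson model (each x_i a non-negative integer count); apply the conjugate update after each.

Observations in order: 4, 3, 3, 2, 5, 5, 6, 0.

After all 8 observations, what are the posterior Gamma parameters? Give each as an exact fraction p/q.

obs 1: x=4 → posterior Gamma(12, 13)
obs 2: x=3 → posterior Gamma(15, 14)
obs 3: x=3 → posterior Gamma(18, 15)
obs 4: x=2 → posterior Gamma(20, 16)
obs 5: x=5 → posterior Gamma(25, 17)
obs 6: x=5 → posterior Gamma(30, 18)
obs 7: x=6 → posterior Gamma(36, 19)
obs 8: x=0 → posterior Gamma(36, 20)

alpha=36, beta=20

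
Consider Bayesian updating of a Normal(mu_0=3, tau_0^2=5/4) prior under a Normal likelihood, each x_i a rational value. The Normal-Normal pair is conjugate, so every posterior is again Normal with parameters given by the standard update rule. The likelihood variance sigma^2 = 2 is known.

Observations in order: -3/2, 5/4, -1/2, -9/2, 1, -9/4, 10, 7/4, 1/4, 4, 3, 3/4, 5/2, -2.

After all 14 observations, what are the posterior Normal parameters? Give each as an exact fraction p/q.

mu_0=371/312, tau_0^2=5/39

obs 1: x=-3/2 → posterior Normal(33/26, 10/13)
obs 2: x=5/4 → posterior Normal(91/72, 5/9)
obs 3: x=-1/2 → posterior Normal(81/92, 10/23)
obs 4: x=-9/2 → posterior Normal(-9/112, 5/14)
obs 5: x=1 → posterior Normal(1/12, 10/33)
obs 6: x=-9/4 → posterior Normal(-17/76, 5/19)
obs 7: x=10 → posterior Normal(83/86, 10/43)
obs 8: x=7/4 → posterior Normal(67/64, 5/24)
obs 9: x=1/4 → posterior Normal(103/106, 10/53)
obs 10: x=4 → posterior Normal(143/116, 5/29)
obs 11: x=3 → posterior Normal(173/126, 10/63)
obs 12: x=3/4 → posterior Normal(361/272, 5/34)
obs 13: x=5/2 → posterior Normal(411/292, 10/73)
obs 14: x=-2 → posterior Normal(371/312, 5/39)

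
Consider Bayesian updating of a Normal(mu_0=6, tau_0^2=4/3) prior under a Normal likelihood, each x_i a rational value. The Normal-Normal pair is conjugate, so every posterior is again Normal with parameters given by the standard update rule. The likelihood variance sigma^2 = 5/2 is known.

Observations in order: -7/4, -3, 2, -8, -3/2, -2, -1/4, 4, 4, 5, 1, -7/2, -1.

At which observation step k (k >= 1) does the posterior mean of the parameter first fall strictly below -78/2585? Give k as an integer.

obs 1: x=-7/4 → posterior Normal(76/23, 20/23)
obs 2: x=-3 → posterior Normal(52/31, 20/31)
obs 3: x=2 → posterior Normal(68/39, 20/39)
obs 4: x=-8 → posterior Normal(4/47, 20/47)
obs 5: x=-3/2 → posterior Normal(-8/55, 4/11)
obs 6: x=-2 → posterior Normal(-8/21, 20/63)
obs 7: x=-1/4 → posterior Normal(-26/71, 20/71)
obs 8: x=4 → posterior Normal(6/79, 20/79)
obs 9: x=4 → posterior Normal(38/87, 20/87)
obs 10: x=5 → posterior Normal(78/95, 4/19)
obs 11: x=1 → posterior Normal(86/103, 20/103)
obs 12: x=-7/2 → posterior Normal(58/111, 20/111)
obs 13: x=-1 → posterior Normal(50/119, 20/119)

k = 5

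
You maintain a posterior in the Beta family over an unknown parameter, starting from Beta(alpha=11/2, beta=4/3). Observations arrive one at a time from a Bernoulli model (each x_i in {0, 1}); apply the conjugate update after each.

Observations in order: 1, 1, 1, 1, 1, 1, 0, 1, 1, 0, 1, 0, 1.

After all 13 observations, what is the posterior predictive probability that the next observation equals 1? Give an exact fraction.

93/119

obs 1: x=1 → posterior Beta(13/2, 4/3)
obs 2: x=1 → posterior Beta(15/2, 4/3)
obs 3: x=1 → posterior Beta(17/2, 4/3)
obs 4: x=1 → posterior Beta(19/2, 4/3)
obs 5: x=1 → posterior Beta(21/2, 4/3)
obs 6: x=1 → posterior Beta(23/2, 4/3)
obs 7: x=0 → posterior Beta(23/2, 7/3)
obs 8: x=1 → posterior Beta(25/2, 7/3)
obs 9: x=1 → posterior Beta(27/2, 7/3)
obs 10: x=0 → posterior Beta(27/2, 10/3)
obs 11: x=1 → posterior Beta(29/2, 10/3)
obs 12: x=0 → posterior Beta(29/2, 13/3)
obs 13: x=1 → posterior Beta(31/2, 13/3)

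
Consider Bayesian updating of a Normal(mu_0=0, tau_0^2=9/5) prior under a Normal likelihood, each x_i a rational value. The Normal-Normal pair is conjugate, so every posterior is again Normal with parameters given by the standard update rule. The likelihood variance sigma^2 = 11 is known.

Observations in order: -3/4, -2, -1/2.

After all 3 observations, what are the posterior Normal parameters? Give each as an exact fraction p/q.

obs 1: x=-3/4 → posterior Normal(-27/256, 99/64)
obs 2: x=-2 → posterior Normal(-99/292, 99/73)
obs 3: x=-1/2 → posterior Normal(-117/328, 99/82)

mu_0=-117/328, tau_0^2=99/82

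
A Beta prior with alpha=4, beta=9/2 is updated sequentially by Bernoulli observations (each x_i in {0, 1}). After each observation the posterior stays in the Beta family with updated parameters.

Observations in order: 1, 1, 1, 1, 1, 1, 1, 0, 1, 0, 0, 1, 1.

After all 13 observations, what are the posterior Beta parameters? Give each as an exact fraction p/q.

obs 1: x=1 → posterior Beta(5, 9/2)
obs 2: x=1 → posterior Beta(6, 9/2)
obs 3: x=1 → posterior Beta(7, 9/2)
obs 4: x=1 → posterior Beta(8, 9/2)
obs 5: x=1 → posterior Beta(9, 9/2)
obs 6: x=1 → posterior Beta(10, 9/2)
obs 7: x=1 → posterior Beta(11, 9/2)
obs 8: x=0 → posterior Beta(11, 11/2)
obs 9: x=1 → posterior Beta(12, 11/2)
obs 10: x=0 → posterior Beta(12, 13/2)
obs 11: x=0 → posterior Beta(12, 15/2)
obs 12: x=1 → posterior Beta(13, 15/2)
obs 13: x=1 → posterior Beta(14, 15/2)

alpha=14, beta=15/2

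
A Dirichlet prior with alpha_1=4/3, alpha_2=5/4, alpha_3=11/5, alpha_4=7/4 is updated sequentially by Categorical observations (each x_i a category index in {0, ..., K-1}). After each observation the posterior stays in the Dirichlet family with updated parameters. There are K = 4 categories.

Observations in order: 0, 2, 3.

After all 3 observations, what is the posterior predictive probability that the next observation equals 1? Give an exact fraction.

obs 1: x=0 → posterior Dirichlet(7/3, 5/4, 11/5, 7/4)
obs 2: x=2 → posterior Dirichlet(7/3, 5/4, 16/5, 7/4)
obs 3: x=3 → posterior Dirichlet(7/3, 5/4, 16/5, 11/4)

75/572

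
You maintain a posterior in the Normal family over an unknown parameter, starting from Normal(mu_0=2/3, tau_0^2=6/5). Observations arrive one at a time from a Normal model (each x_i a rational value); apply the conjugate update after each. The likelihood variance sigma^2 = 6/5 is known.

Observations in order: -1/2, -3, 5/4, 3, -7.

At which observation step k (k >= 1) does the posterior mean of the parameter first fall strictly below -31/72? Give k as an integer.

k = 2

obs 1: x=-1/2 → posterior Normal(1/12, 3/5)
obs 2: x=-3 → posterior Normal(-17/18, 2/5)
obs 3: x=5/4 → posterior Normal(-19/48, 3/10)
obs 4: x=3 → posterior Normal(17/60, 6/25)
obs 5: x=-7 → posterior Normal(-67/72, 1/5)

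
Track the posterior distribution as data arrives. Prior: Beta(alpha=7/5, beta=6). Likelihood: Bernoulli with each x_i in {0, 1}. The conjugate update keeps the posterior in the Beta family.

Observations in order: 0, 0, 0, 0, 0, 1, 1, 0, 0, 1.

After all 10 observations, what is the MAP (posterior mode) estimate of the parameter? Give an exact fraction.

17/77

obs 1: x=0 → posterior Beta(7/5, 7)
obs 2: x=0 → posterior Beta(7/5, 8)
obs 3: x=0 → posterior Beta(7/5, 9)
obs 4: x=0 → posterior Beta(7/5, 10)
obs 5: x=0 → posterior Beta(7/5, 11)
obs 6: x=1 → posterior Beta(12/5, 11)
obs 7: x=1 → posterior Beta(17/5, 11)
obs 8: x=0 → posterior Beta(17/5, 12)
obs 9: x=0 → posterior Beta(17/5, 13)
obs 10: x=1 → posterior Beta(22/5, 13)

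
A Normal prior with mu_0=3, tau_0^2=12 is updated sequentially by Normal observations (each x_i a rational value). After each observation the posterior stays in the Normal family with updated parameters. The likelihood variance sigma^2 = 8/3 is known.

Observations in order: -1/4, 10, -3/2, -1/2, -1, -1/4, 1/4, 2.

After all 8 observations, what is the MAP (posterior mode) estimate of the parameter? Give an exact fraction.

339/296

obs 1: x=-1/4 → posterior Normal(15/44, 24/11)
obs 2: x=10 → posterior Normal(75/16, 6/5)
obs 3: x=-3/2 → posterior Normal(321/116, 24/29)
obs 4: x=-1/2 → posterior Normal(303/152, 12/19)
obs 5: x=-1 → posterior Normal(267/188, 24/47)
obs 6: x=-1/4 → posterior Normal(129/112, 3/7)
obs 7: x=1/4 → posterior Normal(267/260, 24/65)
obs 8: x=2 → posterior Normal(339/296, 12/37)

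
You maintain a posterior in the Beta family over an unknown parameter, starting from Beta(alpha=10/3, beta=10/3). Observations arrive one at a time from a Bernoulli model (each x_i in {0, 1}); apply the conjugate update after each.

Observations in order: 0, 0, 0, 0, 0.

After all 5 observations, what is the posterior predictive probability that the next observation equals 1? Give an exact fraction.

2/7

obs 1: x=0 → posterior Beta(10/3, 13/3)
obs 2: x=0 → posterior Beta(10/3, 16/3)
obs 3: x=0 → posterior Beta(10/3, 19/3)
obs 4: x=0 → posterior Beta(10/3, 22/3)
obs 5: x=0 → posterior Beta(10/3, 25/3)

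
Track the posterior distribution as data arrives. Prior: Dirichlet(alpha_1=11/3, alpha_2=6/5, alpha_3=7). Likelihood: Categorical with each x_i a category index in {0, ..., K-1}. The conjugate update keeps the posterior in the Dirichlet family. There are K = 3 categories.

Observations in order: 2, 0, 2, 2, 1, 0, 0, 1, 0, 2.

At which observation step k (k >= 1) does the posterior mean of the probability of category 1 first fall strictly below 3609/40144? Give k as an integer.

k = 2

obs 1: x=2 → posterior Dirichlet(11/3, 6/5, 8)
obs 2: x=0 → posterior Dirichlet(14/3, 6/5, 8)
obs 3: x=2 → posterior Dirichlet(14/3, 6/5, 9)
obs 4: x=2 → posterior Dirichlet(14/3, 6/5, 10)
obs 5: x=1 → posterior Dirichlet(14/3, 11/5, 10)
obs 6: x=0 → posterior Dirichlet(17/3, 11/5, 10)
obs 7: x=0 → posterior Dirichlet(20/3, 11/5, 10)
obs 8: x=1 → posterior Dirichlet(20/3, 16/5, 10)
obs 9: x=0 → posterior Dirichlet(23/3, 16/5, 10)
obs 10: x=2 → posterior Dirichlet(23/3, 16/5, 11)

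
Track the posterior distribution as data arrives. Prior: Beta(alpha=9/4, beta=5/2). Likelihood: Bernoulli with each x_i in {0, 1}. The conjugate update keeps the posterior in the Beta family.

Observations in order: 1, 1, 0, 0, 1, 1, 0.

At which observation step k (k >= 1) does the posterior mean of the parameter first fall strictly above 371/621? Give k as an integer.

k = 2

obs 1: x=1 → posterior Beta(13/4, 5/2)
obs 2: x=1 → posterior Beta(17/4, 5/2)
obs 3: x=0 → posterior Beta(17/4, 7/2)
obs 4: x=0 → posterior Beta(17/4, 9/2)
obs 5: x=1 → posterior Beta(21/4, 9/2)
obs 6: x=1 → posterior Beta(25/4, 9/2)
obs 7: x=0 → posterior Beta(25/4, 11/2)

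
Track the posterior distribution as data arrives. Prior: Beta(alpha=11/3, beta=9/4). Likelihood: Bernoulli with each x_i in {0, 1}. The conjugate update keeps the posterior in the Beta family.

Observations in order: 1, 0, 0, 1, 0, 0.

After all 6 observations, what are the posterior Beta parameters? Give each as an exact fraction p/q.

alpha=17/3, beta=25/4

obs 1: x=1 → posterior Beta(14/3, 9/4)
obs 2: x=0 → posterior Beta(14/3, 13/4)
obs 3: x=0 → posterior Beta(14/3, 17/4)
obs 4: x=1 → posterior Beta(17/3, 17/4)
obs 5: x=0 → posterior Beta(17/3, 21/4)
obs 6: x=0 → posterior Beta(17/3, 25/4)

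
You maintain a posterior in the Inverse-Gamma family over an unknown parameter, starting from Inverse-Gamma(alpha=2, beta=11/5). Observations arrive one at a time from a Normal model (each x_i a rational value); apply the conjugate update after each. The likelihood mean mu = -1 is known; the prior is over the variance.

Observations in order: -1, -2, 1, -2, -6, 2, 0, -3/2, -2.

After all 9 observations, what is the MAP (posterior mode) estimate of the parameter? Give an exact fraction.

311/100

obs 1: x=-1 → posterior Inverse-Gamma(5/2, 11/5)
obs 2: x=-2 → posterior Inverse-Gamma(3, 27/10)
obs 3: x=1 → posterior Inverse-Gamma(7/2, 47/10)
obs 4: x=-2 → posterior Inverse-Gamma(4, 26/5)
obs 5: x=-6 → posterior Inverse-Gamma(9/2, 177/10)
obs 6: x=2 → posterior Inverse-Gamma(5, 111/5)
obs 7: x=0 → posterior Inverse-Gamma(11/2, 227/10)
obs 8: x=-3/2 → posterior Inverse-Gamma(6, 913/40)
obs 9: x=-2 → posterior Inverse-Gamma(13/2, 933/40)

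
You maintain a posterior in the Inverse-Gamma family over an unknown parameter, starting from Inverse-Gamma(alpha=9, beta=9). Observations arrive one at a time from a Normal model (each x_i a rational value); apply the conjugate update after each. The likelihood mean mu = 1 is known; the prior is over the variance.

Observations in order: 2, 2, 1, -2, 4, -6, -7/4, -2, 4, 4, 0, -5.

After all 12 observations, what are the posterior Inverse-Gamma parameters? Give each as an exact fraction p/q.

obs 1: x=2 → posterior Inverse-Gamma(19/2, 19/2)
obs 2: x=2 → posterior Inverse-Gamma(10, 10)
obs 3: x=1 → posterior Inverse-Gamma(21/2, 10)
obs 4: x=-2 → posterior Inverse-Gamma(11, 29/2)
obs 5: x=4 → posterior Inverse-Gamma(23/2, 19)
obs 6: x=-6 → posterior Inverse-Gamma(12, 87/2)
obs 7: x=-7/4 → posterior Inverse-Gamma(25/2, 1513/32)
obs 8: x=-2 → posterior Inverse-Gamma(13, 1657/32)
obs 9: x=4 → posterior Inverse-Gamma(27/2, 1801/32)
obs 10: x=4 → posterior Inverse-Gamma(14, 1945/32)
obs 11: x=0 → posterior Inverse-Gamma(29/2, 1961/32)
obs 12: x=-5 → posterior Inverse-Gamma(15, 2537/32)

alpha=15, beta=2537/32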